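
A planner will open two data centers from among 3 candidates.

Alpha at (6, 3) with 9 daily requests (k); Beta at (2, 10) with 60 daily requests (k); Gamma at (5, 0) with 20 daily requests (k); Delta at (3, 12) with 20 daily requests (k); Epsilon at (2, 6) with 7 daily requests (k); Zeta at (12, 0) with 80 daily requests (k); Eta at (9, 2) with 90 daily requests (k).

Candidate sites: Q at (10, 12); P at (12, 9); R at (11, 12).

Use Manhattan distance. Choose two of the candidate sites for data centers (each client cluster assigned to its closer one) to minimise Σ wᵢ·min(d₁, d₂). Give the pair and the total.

Evaluate every pair (each demand assigned to the nearer of the two):
  {Q, P}: total = 2879
  {P, R}: total = 2959
  {Q, R}: total = 3325
Best pair: {Q, P} with total 2879.

{Q, P}, total 2879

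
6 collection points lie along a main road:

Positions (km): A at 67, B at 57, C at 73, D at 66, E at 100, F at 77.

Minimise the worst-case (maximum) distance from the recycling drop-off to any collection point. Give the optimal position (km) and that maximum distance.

location 78.5, max distance 21.5

The 1-center on a line is the midpoint of the two extreme points: leftmost at 57, rightmost at 100.
Optimal location = (57 + 100)/2 = 78.5; maximum distance = (100 − 57)/2 = 21.5.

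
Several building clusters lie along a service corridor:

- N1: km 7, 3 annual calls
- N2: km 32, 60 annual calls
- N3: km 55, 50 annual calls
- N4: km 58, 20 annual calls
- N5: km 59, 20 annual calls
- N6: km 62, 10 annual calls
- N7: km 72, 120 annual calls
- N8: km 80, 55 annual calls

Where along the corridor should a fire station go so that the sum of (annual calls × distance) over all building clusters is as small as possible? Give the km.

For a sum of weighted absolute distances on a line, the optimum is the weighted median (not the mean). Total weight W = 338; half-weight = 169.
Sort by position and accumulate weight:
  km 7 (N1, w=3) → cum 3
  km 32 (N2, w=60) → cum 63
  km 55 (N3, w=50) → cum 113
  km 58 (N4, w=20) → cum 133
  km 59 (N5, w=20) → cum 153
  km 62 (N6, w=10) → cum 163
  km 72 (N7, w=120) → cum 283  ≥ 169 → median here
  km 80 (N8, w=55) → cum 338
Optimal location: km 72.

x = 72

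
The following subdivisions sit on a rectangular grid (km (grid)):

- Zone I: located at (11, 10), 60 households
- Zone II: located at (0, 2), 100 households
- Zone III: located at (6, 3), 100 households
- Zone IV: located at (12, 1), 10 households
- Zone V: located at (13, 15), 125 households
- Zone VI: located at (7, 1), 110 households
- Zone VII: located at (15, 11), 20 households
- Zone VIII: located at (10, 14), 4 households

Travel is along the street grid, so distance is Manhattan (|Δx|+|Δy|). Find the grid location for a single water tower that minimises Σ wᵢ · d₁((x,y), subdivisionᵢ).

(7, 3)

Manhattan distance separates: Σwᵢ(|x−xᵢ|+|y−yᵢ|) = Σwᵢ|x−xᵢ| + Σwᵢ|y−yᵢ|, so x and y are optimised independently as 1-D weighted medians.
Total weight W = 529; half = 264.5.
x-coordinate, sorted with cumulative weight:
  x=0 (Zone II, w=100) cum 100
  x=6 (Zone III, w=100) cum 200
  x=7 (Zone VI, w=110) cum 310  ← median
  x=10 (Zone VIII, w=4) cum 314
  x=11 (Zone I, w=60) cum 374
  x=12 (Zone IV, w=10) cum 384
  x=13 (Zone V, w=125) cum 509
  x=15 (Zone VII, w=20) cum 529
⇒ x* = 7
y-coordinate, sorted with cumulative weight:
  y=1 (Zone IV, w=10) cum 10
  y=1 (Zone VI, w=110) cum 120
  y=2 (Zone II, w=100) cum 220
  y=3 (Zone III, w=100) cum 320  ← median
  y=10 (Zone I, w=60) cum 380
  y=11 (Zone VII, w=20) cum 400
  y=14 (Zone VIII, w=4) cum 404
  y=15 (Zone V, w=125) cum 529
⇒ y* = 3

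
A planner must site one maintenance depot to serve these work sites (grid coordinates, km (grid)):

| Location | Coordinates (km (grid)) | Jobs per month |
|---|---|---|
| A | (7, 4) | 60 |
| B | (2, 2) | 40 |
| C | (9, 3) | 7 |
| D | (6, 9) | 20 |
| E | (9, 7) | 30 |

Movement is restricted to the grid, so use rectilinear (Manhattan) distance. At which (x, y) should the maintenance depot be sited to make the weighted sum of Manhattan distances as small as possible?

Manhattan distance separates: Σwᵢ(|x−xᵢ|+|y−yᵢ|) = Σwᵢ|x−xᵢ| + Σwᵢ|y−yᵢ|, so x and y are optimised independently as 1-D weighted medians.
Total weight W = 157; half = 78.5.
x-coordinate, sorted with cumulative weight:
  x=2 (B, w=40) cum 40
  x=6 (D, w=20) cum 60
  x=7 (A, w=60) cum 120  ← median
  x=9 (C, w=7) cum 127
  x=9 (E, w=30) cum 157
⇒ x* = 7
y-coordinate, sorted with cumulative weight:
  y=2 (B, w=40) cum 40
  y=3 (C, w=7) cum 47
  y=4 (A, w=60) cum 107  ← median
  y=7 (E, w=30) cum 137
  y=9 (D, w=20) cum 157
⇒ y* = 4

(7, 4)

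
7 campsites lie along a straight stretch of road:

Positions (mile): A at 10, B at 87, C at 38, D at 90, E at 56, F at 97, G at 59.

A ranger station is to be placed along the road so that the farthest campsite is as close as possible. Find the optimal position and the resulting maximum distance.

location 53.5, max distance 43.5

The 1-center on a line is the midpoint of the two extreme points: leftmost at 10, rightmost at 97.
Optimal location = (10 + 97)/2 = 53.5; maximum distance = (97 − 10)/2 = 43.5.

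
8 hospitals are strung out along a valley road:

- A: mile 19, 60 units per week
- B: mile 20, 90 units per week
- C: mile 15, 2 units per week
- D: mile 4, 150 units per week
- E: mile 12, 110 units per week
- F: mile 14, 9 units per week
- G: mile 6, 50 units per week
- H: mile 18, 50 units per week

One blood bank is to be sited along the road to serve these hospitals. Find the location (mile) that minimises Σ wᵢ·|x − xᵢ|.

For a sum of weighted absolute distances on a line, the optimum is the weighted median (not the mean). Total weight W = 521; half-weight = 260.5.
Sort by position and accumulate weight:
  mile 4 (D, w=150) → cum 150
  mile 6 (G, w=50) → cum 200
  mile 12 (E, w=110) → cum 310  ≥ 260.5 → median here
  mile 14 (F, w=9) → cum 319
  mile 15 (C, w=2) → cum 321
  mile 18 (H, w=50) → cum 371
  mile 19 (A, w=60) → cum 431
  mile 20 (B, w=90) → cum 521
Optimal location: mile 12.

x = 12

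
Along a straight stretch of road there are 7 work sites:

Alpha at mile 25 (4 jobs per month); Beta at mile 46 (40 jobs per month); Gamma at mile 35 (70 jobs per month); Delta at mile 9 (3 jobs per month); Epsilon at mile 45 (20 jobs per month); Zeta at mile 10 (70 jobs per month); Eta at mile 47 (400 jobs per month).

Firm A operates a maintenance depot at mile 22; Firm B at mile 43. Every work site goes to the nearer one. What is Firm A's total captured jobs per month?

77

The indifferent point is the midpoint (22+43)/2 = 32.5; work sites left of it (closer to Firm A at 22) go to Firm A, those right go to Firm B.
  Delta at 9 (w=3) → Firm A
  Zeta at 10 (w=70) → Firm A
  Alpha at 25 (w=4) → Firm A
  Gamma at 35 (w=70) → Firm B
  Epsilon at 45 (w=20) → Firm B
  Beta at 46 (w=40) → Firm B
  Eta at 47 (w=400) → Firm B
Firm A captures 77; Firm B captures 530.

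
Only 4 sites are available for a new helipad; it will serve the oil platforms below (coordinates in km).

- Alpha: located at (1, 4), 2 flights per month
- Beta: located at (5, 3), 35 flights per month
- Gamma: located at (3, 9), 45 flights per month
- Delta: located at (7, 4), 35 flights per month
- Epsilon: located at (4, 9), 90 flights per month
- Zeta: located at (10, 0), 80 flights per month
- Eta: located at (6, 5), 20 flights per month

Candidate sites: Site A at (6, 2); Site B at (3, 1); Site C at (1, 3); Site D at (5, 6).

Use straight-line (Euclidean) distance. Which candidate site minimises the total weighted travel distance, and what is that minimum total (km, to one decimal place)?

Site D, total 1312.9 km

Total weighted distance at each candidate:
  Site A (6, 2): total = 1554.2
  Site B (3, 1): total = 2032.5
  Site C (1, 3): total = 2109.9
  Site D (5, 6): total = 1312.9
Minimum is at Site D with total 1312.9 km.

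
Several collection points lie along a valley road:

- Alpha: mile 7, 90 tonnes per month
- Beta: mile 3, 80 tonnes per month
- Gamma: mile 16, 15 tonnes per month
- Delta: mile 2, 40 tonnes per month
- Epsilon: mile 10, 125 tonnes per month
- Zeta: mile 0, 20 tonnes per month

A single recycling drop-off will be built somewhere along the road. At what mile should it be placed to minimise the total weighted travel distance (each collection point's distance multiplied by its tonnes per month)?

x = 7

For a sum of weighted absolute distances on a line, the optimum is the weighted median (not the mean). Total weight W = 370; half-weight = 185.
Sort by position and accumulate weight:
  mile 0 (Zeta, w=20) → cum 20
  mile 2 (Delta, w=40) → cum 60
  mile 3 (Beta, w=80) → cum 140
  mile 7 (Alpha, w=90) → cum 230  ≥ 185 → median here
  mile 10 (Epsilon, w=125) → cum 355
  mile 16 (Gamma, w=15) → cum 370
Optimal location: mile 7.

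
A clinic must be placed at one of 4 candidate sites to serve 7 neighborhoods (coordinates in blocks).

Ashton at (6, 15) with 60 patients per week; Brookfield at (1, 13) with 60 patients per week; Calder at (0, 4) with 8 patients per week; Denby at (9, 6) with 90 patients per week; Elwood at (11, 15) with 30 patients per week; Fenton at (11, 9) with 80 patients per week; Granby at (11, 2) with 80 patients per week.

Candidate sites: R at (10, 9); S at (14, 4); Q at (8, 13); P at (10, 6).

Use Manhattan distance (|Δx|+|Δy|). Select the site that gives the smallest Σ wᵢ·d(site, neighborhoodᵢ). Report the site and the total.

Total weighted distance at each candidate:
  R (10, 9): total = 2790
  S (14, 4): total = 4662
  Q (8, 13): total = 3346
  P (10, 6): total = 2946
Minimum is at R with total 2790 blocks.

R, total 2790 blocks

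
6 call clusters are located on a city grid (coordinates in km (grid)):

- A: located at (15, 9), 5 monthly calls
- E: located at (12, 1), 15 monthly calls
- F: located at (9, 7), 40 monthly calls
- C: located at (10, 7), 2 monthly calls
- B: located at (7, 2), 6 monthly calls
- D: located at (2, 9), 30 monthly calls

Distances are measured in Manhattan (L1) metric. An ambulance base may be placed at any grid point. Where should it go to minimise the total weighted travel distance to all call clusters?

Manhattan distance separates: Σwᵢ(|x−xᵢ|+|y−yᵢ|) = Σwᵢ|x−xᵢ| + Σwᵢ|y−yᵢ|, so x and y are optimised independently as 1-D weighted medians.
Total weight W = 98; half = 49.
x-coordinate, sorted with cumulative weight:
  x=2 (D, w=30) cum 30
  x=7 (B, w=6) cum 36
  x=9 (F, w=40) cum 76  ← median
  x=10 (C, w=2) cum 78
  x=12 (E, w=15) cum 93
  x=15 (A, w=5) cum 98
⇒ x* = 9
y-coordinate, sorted with cumulative weight:
  y=1 (E, w=15) cum 15
  y=2 (B, w=6) cum 21
  y=7 (F, w=40) cum 61  ← median
  y=7 (C, w=2) cum 63
  y=9 (A, w=5) cum 68
  y=9 (D, w=30) cum 98
⇒ y* = 7

(9, 7)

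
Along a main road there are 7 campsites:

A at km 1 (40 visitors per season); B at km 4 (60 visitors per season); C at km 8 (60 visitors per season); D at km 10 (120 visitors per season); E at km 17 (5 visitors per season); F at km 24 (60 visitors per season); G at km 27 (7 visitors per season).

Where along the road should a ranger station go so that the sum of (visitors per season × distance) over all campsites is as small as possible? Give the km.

x = 10

For a sum of weighted absolute distances on a line, the optimum is the weighted median (not the mean). Total weight W = 352; half-weight = 176.
Sort by position and accumulate weight:
  km 1 (A, w=40) → cum 40
  km 4 (B, w=60) → cum 100
  km 8 (C, w=60) → cum 160
  km 10 (D, w=120) → cum 280  ≥ 176 → median here
  km 17 (E, w=5) → cum 285
  km 24 (F, w=60) → cum 345
  km 27 (G, w=7) → cum 352
Optimal location: km 10.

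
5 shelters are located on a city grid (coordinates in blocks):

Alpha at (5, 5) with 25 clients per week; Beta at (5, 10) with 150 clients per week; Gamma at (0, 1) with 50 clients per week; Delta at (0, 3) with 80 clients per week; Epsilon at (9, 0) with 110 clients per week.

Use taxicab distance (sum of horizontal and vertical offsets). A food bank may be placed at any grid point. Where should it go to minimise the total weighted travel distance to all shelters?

(5, 3)

Manhattan distance separates: Σwᵢ(|x−xᵢ|+|y−yᵢ|) = Σwᵢ|x−xᵢ| + Σwᵢ|y−yᵢ|, so x and y are optimised independently as 1-D weighted medians.
Total weight W = 415; half = 207.5.
x-coordinate, sorted with cumulative weight:
  x=0 (Gamma, w=50) cum 50
  x=0 (Delta, w=80) cum 130
  x=5 (Alpha, w=25) cum 155
  x=5 (Beta, w=150) cum 305  ← median
  x=9 (Epsilon, w=110) cum 415
⇒ x* = 5
y-coordinate, sorted with cumulative weight:
  y=0 (Epsilon, w=110) cum 110
  y=1 (Gamma, w=50) cum 160
  y=3 (Delta, w=80) cum 240  ← median
  y=5 (Alpha, w=25) cum 265
  y=10 (Beta, w=150) cum 415
⇒ y* = 3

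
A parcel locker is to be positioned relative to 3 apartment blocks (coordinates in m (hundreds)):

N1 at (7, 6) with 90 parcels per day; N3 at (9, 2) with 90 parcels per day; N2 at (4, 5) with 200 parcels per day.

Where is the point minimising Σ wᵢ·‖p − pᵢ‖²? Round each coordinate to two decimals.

The minimiser of Σwᵢ‖p−pᵢ‖² is the weighted centroid p* = (Σwᵢpᵢ)/(Σwᵢ).
Σwᵢ = 380.
Σwᵢxᵢ = 90·7 + 90·9 + 200·4 = 2240.
Σwᵢyᵢ = 90·6 + 90·2 + 200·5 = 1720.
x* = 2240/380 = 5.89, y* = 1720/380 = 4.53.

(5.89, 4.53)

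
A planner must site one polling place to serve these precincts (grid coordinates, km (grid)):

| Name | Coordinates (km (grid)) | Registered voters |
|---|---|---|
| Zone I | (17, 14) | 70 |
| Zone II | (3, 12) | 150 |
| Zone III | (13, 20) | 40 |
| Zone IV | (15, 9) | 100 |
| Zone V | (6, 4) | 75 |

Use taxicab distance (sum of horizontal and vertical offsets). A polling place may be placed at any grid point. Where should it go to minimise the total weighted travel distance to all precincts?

(6, 12)

Manhattan distance separates: Σwᵢ(|x−xᵢ|+|y−yᵢ|) = Σwᵢ|x−xᵢ| + Σwᵢ|y−yᵢ|, so x and y are optimised independently as 1-D weighted medians.
Total weight W = 435; half = 217.5.
x-coordinate, sorted with cumulative weight:
  x=3 (Zone II, w=150) cum 150
  x=6 (Zone V, w=75) cum 225  ← median
  x=13 (Zone III, w=40) cum 265
  x=15 (Zone IV, w=100) cum 365
  x=17 (Zone I, w=70) cum 435
⇒ x* = 6
y-coordinate, sorted with cumulative weight:
  y=4 (Zone V, w=75) cum 75
  y=9 (Zone IV, w=100) cum 175
  y=12 (Zone II, w=150) cum 325  ← median
  y=14 (Zone I, w=70) cum 395
  y=20 (Zone III, w=40) cum 435
⇒ y* = 12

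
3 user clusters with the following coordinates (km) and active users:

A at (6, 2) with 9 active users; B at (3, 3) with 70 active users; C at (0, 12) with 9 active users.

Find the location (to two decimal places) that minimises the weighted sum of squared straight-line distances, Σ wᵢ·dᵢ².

The minimiser of Σwᵢ‖p−pᵢ‖² is the weighted centroid p* = (Σwᵢpᵢ)/(Σwᵢ).
Σwᵢ = 88.
Σwᵢxᵢ = 9·6 + 70·3 + 9·0 = 264.
Σwᵢyᵢ = 9·2 + 70·3 + 9·12 = 336.
x* = 264/88 = 3.00, y* = 336/88 = 3.82.

(3.00, 3.82)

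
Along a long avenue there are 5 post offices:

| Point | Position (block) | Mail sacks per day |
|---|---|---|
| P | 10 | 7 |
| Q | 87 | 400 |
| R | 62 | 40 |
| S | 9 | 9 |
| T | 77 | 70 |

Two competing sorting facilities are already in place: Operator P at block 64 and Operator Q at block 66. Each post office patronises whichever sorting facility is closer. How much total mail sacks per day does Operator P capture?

The indifferent point is the midpoint (64+66)/2 = 65; post offices left of it (closer to Operator P at 64) go to Operator P, those right go to Operator Q.
  S at 9 (w=9) → Operator P
  P at 10 (w=7) → Operator P
  R at 62 (w=40) → Operator P
  T at 77 (w=70) → Operator Q
  Q at 87 (w=400) → Operator Q
Operator P captures 56; Operator Q captures 470.

56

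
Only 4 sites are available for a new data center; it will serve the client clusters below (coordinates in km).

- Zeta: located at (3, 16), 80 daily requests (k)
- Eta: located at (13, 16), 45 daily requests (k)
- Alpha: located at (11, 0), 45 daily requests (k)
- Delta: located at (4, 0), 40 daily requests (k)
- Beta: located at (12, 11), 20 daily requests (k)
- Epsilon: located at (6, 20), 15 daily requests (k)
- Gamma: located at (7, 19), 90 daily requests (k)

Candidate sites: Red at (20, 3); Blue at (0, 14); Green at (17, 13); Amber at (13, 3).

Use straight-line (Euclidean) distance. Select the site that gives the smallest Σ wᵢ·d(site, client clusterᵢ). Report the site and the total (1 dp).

Blue, total 3412.8 km

Total weighted distance at each candidate:
  Red (20, 3): total = 5866.6
  Blue (0, 14): total = 3412.8
  Green (17, 13): total = 4103.0
  Amber (13, 3): total = 4413.8
Minimum is at Blue with total 3412.8 km.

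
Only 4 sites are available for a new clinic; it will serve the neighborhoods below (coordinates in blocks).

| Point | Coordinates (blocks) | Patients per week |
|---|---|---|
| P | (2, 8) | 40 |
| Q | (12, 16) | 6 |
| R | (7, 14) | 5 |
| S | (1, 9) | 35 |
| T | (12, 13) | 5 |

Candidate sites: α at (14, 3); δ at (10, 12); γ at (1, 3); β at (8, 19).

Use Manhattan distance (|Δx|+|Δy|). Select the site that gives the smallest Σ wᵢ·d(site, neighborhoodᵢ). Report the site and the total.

Total weighted distance at each candidate:
  α (14, 3): total = 1585
  δ (10, 12): total = 976
  γ (1, 3): total = 784
  β (8, 19): total = 1397
Minimum is at γ with total 784 blocks.

γ, total 784 blocks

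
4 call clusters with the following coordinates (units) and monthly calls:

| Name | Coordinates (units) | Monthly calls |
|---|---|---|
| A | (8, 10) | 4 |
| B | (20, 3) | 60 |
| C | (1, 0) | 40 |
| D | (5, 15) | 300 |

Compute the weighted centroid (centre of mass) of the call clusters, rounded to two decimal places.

The minimiser of Σwᵢ‖p−pᵢ‖² is the weighted centroid p* = (Σwᵢpᵢ)/(Σwᵢ).
Σwᵢ = 404.
Σwᵢxᵢ = 4·8 + 60·20 + 40·1 + 300·5 = 2772.
Σwᵢyᵢ = 4·10 + 60·3 + 40·0 + 300·15 = 4720.
x* = 2772/404 = 6.86, y* = 4720/404 = 11.68.

(6.86, 11.68)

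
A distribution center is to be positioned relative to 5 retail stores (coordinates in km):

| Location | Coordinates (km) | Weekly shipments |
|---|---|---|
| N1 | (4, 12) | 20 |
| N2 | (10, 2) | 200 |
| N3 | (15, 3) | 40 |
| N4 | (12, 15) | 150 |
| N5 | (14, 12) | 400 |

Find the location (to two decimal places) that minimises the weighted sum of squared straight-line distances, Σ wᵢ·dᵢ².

(12.44, 9.64)

The minimiser of Σwᵢ‖p−pᵢ‖² is the weighted centroid p* = (Σwᵢpᵢ)/(Σwᵢ).
Σwᵢ = 810.
Σwᵢxᵢ = 20·4 + 200·10 + 40·15 + 150·12 + 400·14 = 10080.
Σwᵢyᵢ = 20·12 + 200·2 + 40·3 + 150·15 + 400·12 = 7810.
x* = 10080/810 = 12.44, y* = 7810/810 = 9.64.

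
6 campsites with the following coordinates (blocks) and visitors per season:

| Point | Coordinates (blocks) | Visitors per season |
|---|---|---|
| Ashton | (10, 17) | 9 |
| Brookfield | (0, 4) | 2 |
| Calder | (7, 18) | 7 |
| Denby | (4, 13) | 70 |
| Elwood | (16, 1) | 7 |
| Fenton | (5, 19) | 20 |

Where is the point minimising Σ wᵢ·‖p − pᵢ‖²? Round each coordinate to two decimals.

(5.49, 13.77)

The minimiser of Σwᵢ‖p−pᵢ‖² is the weighted centroid p* = (Σwᵢpᵢ)/(Σwᵢ).
Σwᵢ = 115.
Σwᵢxᵢ = 9·10 + 2·0 + 7·7 + 70·4 + 7·16 + 20·5 = 631.
Σwᵢyᵢ = 9·17 + 2·4 + 7·18 + 70·13 + 7·1 + 20·19 = 1584.
x* = 631/115 = 5.49, y* = 1584/115 = 13.77.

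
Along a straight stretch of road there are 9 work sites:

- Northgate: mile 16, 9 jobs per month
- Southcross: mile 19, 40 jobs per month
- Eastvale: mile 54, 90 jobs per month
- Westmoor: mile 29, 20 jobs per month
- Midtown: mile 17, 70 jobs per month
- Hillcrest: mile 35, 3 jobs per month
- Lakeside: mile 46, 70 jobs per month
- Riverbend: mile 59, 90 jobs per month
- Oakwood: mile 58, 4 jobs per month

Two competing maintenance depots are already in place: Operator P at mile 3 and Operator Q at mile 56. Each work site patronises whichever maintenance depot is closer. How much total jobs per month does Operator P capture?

139

The indifferent point is the midpoint (3+56)/2 = 29.5; work sites left of it (closer to Operator P at 3) go to Operator P, those right go to Operator Q.
  Northgate at 16 (w=9) → Operator P
  Midtown at 17 (w=70) → Operator P
  Southcross at 19 (w=40) → Operator P
  Westmoor at 29 (w=20) → Operator P
  Hillcrest at 35 (w=3) → Operator Q
  Lakeside at 46 (w=70) → Operator Q
  Eastvale at 54 (w=90) → Operator Q
  Oakwood at 58 (w=4) → Operator Q
  Riverbend at 59 (w=90) → Operator Q
Operator P captures 139; Operator Q captures 257.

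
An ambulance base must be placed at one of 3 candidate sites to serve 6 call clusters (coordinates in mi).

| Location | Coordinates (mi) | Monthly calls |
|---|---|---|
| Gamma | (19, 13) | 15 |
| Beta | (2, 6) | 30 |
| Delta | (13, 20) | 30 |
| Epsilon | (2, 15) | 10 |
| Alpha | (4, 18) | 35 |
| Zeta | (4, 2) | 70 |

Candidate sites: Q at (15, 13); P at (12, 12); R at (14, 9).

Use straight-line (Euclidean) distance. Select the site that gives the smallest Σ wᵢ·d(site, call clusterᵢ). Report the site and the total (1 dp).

P, total 2048.6 mi

Total weighted distance at each candidate:
  Q (15, 13): total = 2364.7
  P (12, 12): total = 2048.6
  R (14, 9): total = 2258.0
Minimum is at P with total 2048.6 mi.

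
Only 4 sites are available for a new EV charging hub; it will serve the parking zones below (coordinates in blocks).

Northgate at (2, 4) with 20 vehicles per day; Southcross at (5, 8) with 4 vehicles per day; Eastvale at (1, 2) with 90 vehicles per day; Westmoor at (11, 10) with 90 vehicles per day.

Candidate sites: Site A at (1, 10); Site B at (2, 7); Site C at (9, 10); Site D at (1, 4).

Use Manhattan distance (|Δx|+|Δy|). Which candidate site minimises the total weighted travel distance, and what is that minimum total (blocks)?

Site D, total 1672 blocks

Total weighted distance at each candidate:
  Site A (1, 10): total = 1784
  Site B (2, 7): total = 1696
  Site C (9, 10): total = 1904
  Site D (1, 4): total = 1672
Minimum is at Site D with total 1672 blocks.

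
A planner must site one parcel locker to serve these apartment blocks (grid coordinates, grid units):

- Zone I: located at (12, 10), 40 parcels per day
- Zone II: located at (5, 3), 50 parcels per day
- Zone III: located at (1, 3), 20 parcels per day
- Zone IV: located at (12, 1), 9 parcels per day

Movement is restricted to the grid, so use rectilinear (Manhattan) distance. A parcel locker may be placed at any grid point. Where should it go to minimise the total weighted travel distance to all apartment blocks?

Manhattan distance separates: Σwᵢ(|x−xᵢ|+|y−yᵢ|) = Σwᵢ|x−xᵢ| + Σwᵢ|y−yᵢ|, so x and y are optimised independently as 1-D weighted medians.
Total weight W = 119; half = 59.5.
x-coordinate, sorted with cumulative weight:
  x=1 (Zone III, w=20) cum 20
  x=5 (Zone II, w=50) cum 70  ← median
  x=12 (Zone I, w=40) cum 110
  x=12 (Zone IV, w=9) cum 119
⇒ x* = 5
y-coordinate, sorted with cumulative weight:
  y=1 (Zone IV, w=9) cum 9
  y=3 (Zone II, w=50) cum 59
  y=3 (Zone III, w=20) cum 79  ← median
  y=10 (Zone I, w=40) cum 119
⇒ y* = 3

(5, 3)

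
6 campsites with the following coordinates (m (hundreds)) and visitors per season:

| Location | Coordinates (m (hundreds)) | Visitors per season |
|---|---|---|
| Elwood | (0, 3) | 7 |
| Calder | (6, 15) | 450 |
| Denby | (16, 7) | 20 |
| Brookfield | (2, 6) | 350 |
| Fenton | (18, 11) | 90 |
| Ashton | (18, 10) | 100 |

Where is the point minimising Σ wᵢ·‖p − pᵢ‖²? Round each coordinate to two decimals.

(7.02, 10.82)

The minimiser of Σwᵢ‖p−pᵢ‖² is the weighted centroid p* = (Σwᵢpᵢ)/(Σwᵢ).
Σwᵢ = 1017.
Σwᵢxᵢ = 7·0 + 450·6 + 20·16 + 350·2 + 90·18 + 100·18 = 7140.
Σwᵢyᵢ = 7·3 + 450·15 + 20·7 + 350·6 + 90·11 + 100·10 = 11001.
x* = 7140/1017 = 7.02, y* = 11001/1017 = 10.82.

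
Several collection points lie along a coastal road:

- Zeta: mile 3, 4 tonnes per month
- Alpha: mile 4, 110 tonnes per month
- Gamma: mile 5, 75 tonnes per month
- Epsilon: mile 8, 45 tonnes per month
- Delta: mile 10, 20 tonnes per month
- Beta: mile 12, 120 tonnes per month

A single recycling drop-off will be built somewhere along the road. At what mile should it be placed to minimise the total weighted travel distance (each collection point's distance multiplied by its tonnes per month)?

x = 5

For a sum of weighted absolute distances on a line, the optimum is the weighted median (not the mean). Total weight W = 374; half-weight = 187.
Sort by position and accumulate weight:
  mile 3 (Zeta, w=4) → cum 4
  mile 4 (Alpha, w=110) → cum 114
  mile 5 (Gamma, w=75) → cum 189  ≥ 187 → median here
  mile 8 (Epsilon, w=45) → cum 234
  mile 10 (Delta, w=20) → cum 254
  mile 12 (Beta, w=120) → cum 374
Optimal location: mile 5.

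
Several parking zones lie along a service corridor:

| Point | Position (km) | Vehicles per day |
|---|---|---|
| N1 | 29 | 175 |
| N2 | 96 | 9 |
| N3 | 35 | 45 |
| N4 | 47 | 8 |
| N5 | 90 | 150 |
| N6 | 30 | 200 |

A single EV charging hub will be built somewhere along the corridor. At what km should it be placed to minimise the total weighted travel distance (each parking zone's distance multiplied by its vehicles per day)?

For a sum of weighted absolute distances on a line, the optimum is the weighted median (not the mean). Total weight W = 587; half-weight = 293.5.
Sort by position and accumulate weight:
  km 29 (N1, w=175) → cum 175
  km 30 (N6, w=200) → cum 375  ≥ 293.5 → median here
  km 35 (N3, w=45) → cum 420
  km 47 (N4, w=8) → cum 428
  km 90 (N5, w=150) → cum 578
  km 96 (N2, w=9) → cum 587
Optimal location: km 30.

x = 30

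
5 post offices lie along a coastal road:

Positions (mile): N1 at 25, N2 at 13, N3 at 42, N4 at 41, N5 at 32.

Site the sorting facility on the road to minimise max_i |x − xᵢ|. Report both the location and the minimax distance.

location 27.5, max distance 14.5

The 1-center on a line is the midpoint of the two extreme points: leftmost at 13, rightmost at 42.
Optimal location = (13 + 42)/2 = 27.5; maximum distance = (42 − 13)/2 = 14.5.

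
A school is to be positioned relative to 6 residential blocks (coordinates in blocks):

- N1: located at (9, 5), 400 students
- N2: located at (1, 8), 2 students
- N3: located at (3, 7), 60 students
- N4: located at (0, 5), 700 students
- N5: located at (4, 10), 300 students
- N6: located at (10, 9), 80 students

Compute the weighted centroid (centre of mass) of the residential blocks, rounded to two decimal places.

(3.75, 6.26)

The minimiser of Σwᵢ‖p−pᵢ‖² is the weighted centroid p* = (Σwᵢpᵢ)/(Σwᵢ).
Σwᵢ = 1542.
Σwᵢxᵢ = 400·9 + 2·1 + 60·3 + 700·0 + 300·4 + 80·10 = 5782.
Σwᵢyᵢ = 400·5 + 2·8 + 60·7 + 700·5 + 300·10 + 80·9 = 9656.
x* = 5782/1542 = 3.75, y* = 9656/1542 = 6.26.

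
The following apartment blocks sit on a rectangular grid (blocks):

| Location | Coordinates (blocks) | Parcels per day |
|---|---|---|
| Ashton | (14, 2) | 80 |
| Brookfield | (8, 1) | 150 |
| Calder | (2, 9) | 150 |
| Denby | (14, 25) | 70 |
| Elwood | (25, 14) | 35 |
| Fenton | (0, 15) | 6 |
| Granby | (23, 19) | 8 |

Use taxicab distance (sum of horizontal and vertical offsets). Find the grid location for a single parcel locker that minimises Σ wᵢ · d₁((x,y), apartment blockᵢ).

Manhattan distance separates: Σwᵢ(|x−xᵢ|+|y−yᵢ|) = Σwᵢ|x−xᵢ| + Σwᵢ|y−yᵢ|, so x and y are optimised independently as 1-D weighted medians.
Total weight W = 499; half = 249.5.
x-coordinate, sorted with cumulative weight:
  x=0 (Fenton, w=6) cum 6
  x=2 (Calder, w=150) cum 156
  x=8 (Brookfield, w=150) cum 306  ← median
  x=14 (Ashton, w=80) cum 386
  x=14 (Denby, w=70) cum 456
  x=23 (Granby, w=8) cum 464
  x=25 (Elwood, w=35) cum 499
⇒ x* = 8
y-coordinate, sorted with cumulative weight:
  y=1 (Brookfield, w=150) cum 150
  y=2 (Ashton, w=80) cum 230
  y=9 (Calder, w=150) cum 380  ← median
  y=14 (Elwood, w=35) cum 415
  y=15 (Fenton, w=6) cum 421
  y=19 (Granby, w=8) cum 429
  y=25 (Denby, w=70) cum 499
⇒ y* = 9

(8, 9)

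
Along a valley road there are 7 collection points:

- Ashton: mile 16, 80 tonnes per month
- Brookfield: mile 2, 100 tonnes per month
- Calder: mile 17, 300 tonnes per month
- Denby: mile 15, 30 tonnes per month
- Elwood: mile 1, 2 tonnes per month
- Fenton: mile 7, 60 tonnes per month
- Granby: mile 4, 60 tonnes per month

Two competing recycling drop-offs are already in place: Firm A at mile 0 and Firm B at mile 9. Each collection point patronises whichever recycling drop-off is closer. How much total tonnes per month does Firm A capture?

The indifferent point is the midpoint (0+9)/2 = 4.5; collection points left of it (closer to Firm A at 0) go to Firm A, those right go to Firm B.
  Elwood at 1 (w=2) → Firm A
  Brookfield at 2 (w=100) → Firm A
  Granby at 4 (w=60) → Firm A
  Fenton at 7 (w=60) → Firm B
  Denby at 15 (w=30) → Firm B
  Ashton at 16 (w=80) → Firm B
  Calder at 17 (w=300) → Firm B
Firm A captures 162; Firm B captures 470.

162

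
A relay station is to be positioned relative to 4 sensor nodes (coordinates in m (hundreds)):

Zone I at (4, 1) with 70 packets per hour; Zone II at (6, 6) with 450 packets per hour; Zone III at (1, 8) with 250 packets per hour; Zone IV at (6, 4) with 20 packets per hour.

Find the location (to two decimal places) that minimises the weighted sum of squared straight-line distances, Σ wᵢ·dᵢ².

(4.24, 6.14)

The minimiser of Σwᵢ‖p−pᵢ‖² is the weighted centroid p* = (Σwᵢpᵢ)/(Σwᵢ).
Σwᵢ = 790.
Σwᵢxᵢ = 70·4 + 450·6 + 250·1 + 20·6 = 3350.
Σwᵢyᵢ = 70·1 + 450·6 + 250·8 + 20·4 = 4850.
x* = 3350/790 = 4.24, y* = 4850/790 = 6.14.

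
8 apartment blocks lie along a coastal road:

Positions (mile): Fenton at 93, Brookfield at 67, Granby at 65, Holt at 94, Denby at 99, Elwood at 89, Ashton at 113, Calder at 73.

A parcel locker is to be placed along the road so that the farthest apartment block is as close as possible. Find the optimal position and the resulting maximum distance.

location 89, max distance 24

The 1-center on a line is the midpoint of the two extreme points: leftmost at 65, rightmost at 113.
Optimal location = (65 + 113)/2 = 89; maximum distance = (113 − 65)/2 = 24.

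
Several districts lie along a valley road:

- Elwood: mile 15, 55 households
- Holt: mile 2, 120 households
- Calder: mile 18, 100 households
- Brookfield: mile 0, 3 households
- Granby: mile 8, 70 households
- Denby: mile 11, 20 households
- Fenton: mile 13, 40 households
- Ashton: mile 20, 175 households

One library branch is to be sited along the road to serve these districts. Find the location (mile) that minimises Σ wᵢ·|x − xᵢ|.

x = 15

For a sum of weighted absolute distances on a line, the optimum is the weighted median (not the mean). Total weight W = 583; half-weight = 291.5.
Sort by position and accumulate weight:
  mile 0 (Brookfield, w=3) → cum 3
  mile 2 (Holt, w=120) → cum 123
  mile 8 (Granby, w=70) → cum 193
  mile 11 (Denby, w=20) → cum 213
  mile 13 (Fenton, w=40) → cum 253
  mile 15 (Elwood, w=55) → cum 308  ≥ 291.5 → median here
  mile 18 (Calder, w=100) → cum 408
  mile 20 (Ashton, w=175) → cum 583
Optimal location: mile 15.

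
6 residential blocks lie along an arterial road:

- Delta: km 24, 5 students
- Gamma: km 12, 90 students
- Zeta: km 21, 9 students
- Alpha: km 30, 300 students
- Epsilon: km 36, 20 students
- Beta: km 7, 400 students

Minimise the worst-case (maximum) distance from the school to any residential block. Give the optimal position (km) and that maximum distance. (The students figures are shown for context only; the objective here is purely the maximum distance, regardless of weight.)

The 1-center on a line is the midpoint of the two extreme points: leftmost at 7, rightmost at 36.
Optimal location = (7 + 36)/2 = 21.5; maximum distance = (36 − 7)/2 = 14.5.

location 21.5, max distance 14.5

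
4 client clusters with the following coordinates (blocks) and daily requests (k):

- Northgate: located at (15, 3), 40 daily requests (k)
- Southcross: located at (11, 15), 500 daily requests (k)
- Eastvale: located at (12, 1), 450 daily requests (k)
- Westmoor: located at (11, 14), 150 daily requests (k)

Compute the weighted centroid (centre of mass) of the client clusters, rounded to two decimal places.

(11.54, 8.92)

The minimiser of Σwᵢ‖p−pᵢ‖² is the weighted centroid p* = (Σwᵢpᵢ)/(Σwᵢ).
Σwᵢ = 1140.
Σwᵢxᵢ = 40·15 + 500·11 + 450·12 + 150·11 = 13150.
Σwᵢyᵢ = 40·3 + 500·15 + 450·1 + 150·14 = 10170.
x* = 13150/1140 = 11.54, y* = 10170/1140 = 8.92.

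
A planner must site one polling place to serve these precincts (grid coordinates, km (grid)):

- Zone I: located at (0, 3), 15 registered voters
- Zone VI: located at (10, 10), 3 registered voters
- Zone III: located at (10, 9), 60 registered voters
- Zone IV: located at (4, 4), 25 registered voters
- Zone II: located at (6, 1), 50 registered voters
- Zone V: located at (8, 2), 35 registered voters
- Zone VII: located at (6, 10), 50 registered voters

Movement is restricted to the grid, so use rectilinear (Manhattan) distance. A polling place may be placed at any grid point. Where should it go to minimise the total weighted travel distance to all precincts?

Manhattan distance separates: Σwᵢ(|x−xᵢ|+|y−yᵢ|) = Σwᵢ|x−xᵢ| + Σwᵢ|y−yᵢ|, so x and y are optimised independently as 1-D weighted medians.
Total weight W = 238; half = 119.
x-coordinate, sorted with cumulative weight:
  x=0 (Zone I, w=15) cum 15
  x=4 (Zone IV, w=25) cum 40
  x=6 (Zone II, w=50) cum 90
  x=6 (Zone VII, w=50) cum 140  ← median
  x=8 (Zone V, w=35) cum 175
  x=10 (Zone VI, w=3) cum 178
  x=10 (Zone III, w=60) cum 238
⇒ x* = 6
y-coordinate, sorted with cumulative weight:
  y=1 (Zone II, w=50) cum 50
  y=2 (Zone V, w=35) cum 85
  y=3 (Zone I, w=15) cum 100
  y=4 (Zone IV, w=25) cum 125  ← median
  y=9 (Zone III, w=60) cum 185
  y=10 (Zone VI, w=3) cum 188
  y=10 (Zone VII, w=50) cum 238
⇒ y* = 4

(6, 4)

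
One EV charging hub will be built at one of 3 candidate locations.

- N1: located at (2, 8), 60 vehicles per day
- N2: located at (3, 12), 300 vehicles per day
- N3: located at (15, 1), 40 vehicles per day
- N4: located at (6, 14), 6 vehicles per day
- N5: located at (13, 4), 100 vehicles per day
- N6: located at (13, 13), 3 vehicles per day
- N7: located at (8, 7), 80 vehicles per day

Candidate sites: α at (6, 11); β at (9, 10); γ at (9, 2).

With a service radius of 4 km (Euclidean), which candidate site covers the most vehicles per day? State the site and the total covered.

Coverage radius r = 4 km; a point is covered iff (Δx)²+(Δy)² ≤ 4² = 16.
  α (6, 11): covers {N2, N4} → 306
  β (9, 10): covers {N7} → 80
  γ (9, 2): covers {none} → 0
Maximum coverage at α: 306 vehicles per day.

α, covering 306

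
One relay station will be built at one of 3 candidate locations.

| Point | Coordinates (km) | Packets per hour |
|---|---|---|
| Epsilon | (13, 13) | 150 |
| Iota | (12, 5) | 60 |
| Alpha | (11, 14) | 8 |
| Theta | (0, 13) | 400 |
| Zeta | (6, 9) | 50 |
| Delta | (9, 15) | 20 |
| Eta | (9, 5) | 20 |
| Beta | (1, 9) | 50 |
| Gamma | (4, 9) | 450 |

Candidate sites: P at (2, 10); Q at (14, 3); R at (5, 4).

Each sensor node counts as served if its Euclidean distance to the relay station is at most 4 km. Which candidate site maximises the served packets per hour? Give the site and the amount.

Coverage radius r = 4 km; a point is covered iff (Δx)²+(Δy)² ≤ 4² = 16.
  P (2, 10): covers {Theta, Beta, Gamma} → 900
  Q (14, 3): covers {Iota} → 60
  R (5, 4): covers {none} → 0
Maximum coverage at P: 900 packets per hour.

P, covering 900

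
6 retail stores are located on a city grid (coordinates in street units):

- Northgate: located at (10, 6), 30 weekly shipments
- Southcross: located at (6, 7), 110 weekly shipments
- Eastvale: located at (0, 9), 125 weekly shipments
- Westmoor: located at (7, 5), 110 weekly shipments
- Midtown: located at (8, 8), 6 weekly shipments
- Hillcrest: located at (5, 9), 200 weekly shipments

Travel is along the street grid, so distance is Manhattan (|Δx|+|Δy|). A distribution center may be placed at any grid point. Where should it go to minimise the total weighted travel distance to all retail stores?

(5, 9)

Manhattan distance separates: Σwᵢ(|x−xᵢ|+|y−yᵢ|) = Σwᵢ|x−xᵢ| + Σwᵢ|y−yᵢ|, so x and y are optimised independently as 1-D weighted medians.
Total weight W = 581; half = 290.5.
x-coordinate, sorted with cumulative weight:
  x=0 (Eastvale, w=125) cum 125
  x=5 (Hillcrest, w=200) cum 325  ← median
  x=6 (Southcross, w=110) cum 435
  x=7 (Westmoor, w=110) cum 545
  x=8 (Midtown, w=6) cum 551
  x=10 (Northgate, w=30) cum 581
⇒ x* = 5
y-coordinate, sorted with cumulative weight:
  y=5 (Westmoor, w=110) cum 110
  y=6 (Northgate, w=30) cum 140
  y=7 (Southcross, w=110) cum 250
  y=8 (Midtown, w=6) cum 256
  y=9 (Eastvale, w=125) cum 381  ← median
  y=9 (Hillcrest, w=200) cum 581
⇒ y* = 9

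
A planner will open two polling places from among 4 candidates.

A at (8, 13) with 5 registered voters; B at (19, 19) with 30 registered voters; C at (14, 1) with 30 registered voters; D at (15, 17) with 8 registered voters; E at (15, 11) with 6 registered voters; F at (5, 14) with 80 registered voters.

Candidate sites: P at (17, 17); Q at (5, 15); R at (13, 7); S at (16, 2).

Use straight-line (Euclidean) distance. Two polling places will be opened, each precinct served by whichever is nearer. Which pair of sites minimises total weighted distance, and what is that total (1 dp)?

Evaluate every pair (each demand assigned to the nearer of the two):
  {P, Q}: total = 725.2
  {Q, S}: total = 737.8
  {Q, R}: total = 791.4
  {P, R}: total = 1199.6
  {P, S}: total = 1244.7
  {R, S}: total = 1467.5
Best pair: {P, Q} with total 725.2.

{P, Q}, total 725.2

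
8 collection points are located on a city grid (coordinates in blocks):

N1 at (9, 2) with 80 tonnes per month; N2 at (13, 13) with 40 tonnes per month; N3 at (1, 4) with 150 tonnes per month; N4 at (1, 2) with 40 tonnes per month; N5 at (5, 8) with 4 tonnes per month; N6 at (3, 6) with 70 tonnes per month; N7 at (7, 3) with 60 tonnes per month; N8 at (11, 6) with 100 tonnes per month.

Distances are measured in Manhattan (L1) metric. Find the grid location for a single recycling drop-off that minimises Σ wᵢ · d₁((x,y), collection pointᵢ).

(7, 4)

Manhattan distance separates: Σwᵢ(|x−xᵢ|+|y−yᵢ|) = Σwᵢ|x−xᵢ| + Σwᵢ|y−yᵢ|, so x and y are optimised independently as 1-D weighted medians.
Total weight W = 544; half = 272.
x-coordinate, sorted with cumulative weight:
  x=1 (N3, w=150) cum 150
  x=1 (N4, w=40) cum 190
  x=3 (N6, w=70) cum 260
  x=5 (N5, w=4) cum 264
  x=7 (N7, w=60) cum 324  ← median
  x=9 (N1, w=80) cum 404
  x=11 (N8, w=100) cum 504
  x=13 (N2, w=40) cum 544
⇒ x* = 7
y-coordinate, sorted with cumulative weight:
  y=2 (N1, w=80) cum 80
  y=2 (N4, w=40) cum 120
  y=3 (N7, w=60) cum 180
  y=4 (N3, w=150) cum 330  ← median
  y=6 (N6, w=70) cum 400
  y=6 (N8, w=100) cum 500
  y=8 (N5, w=4) cum 504
  y=13 (N2, w=40) cum 544
⇒ y* = 4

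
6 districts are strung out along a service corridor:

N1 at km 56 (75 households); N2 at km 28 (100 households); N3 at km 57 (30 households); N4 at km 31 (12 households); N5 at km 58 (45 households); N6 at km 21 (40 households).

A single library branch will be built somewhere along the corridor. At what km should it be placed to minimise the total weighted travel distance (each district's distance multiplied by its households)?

For a sum of weighted absolute distances on a line, the optimum is the weighted median (not the mean). Total weight W = 302; half-weight = 151.
Sort by position and accumulate weight:
  km 21 (N6, w=40) → cum 40
  km 28 (N2, w=100) → cum 140
  km 31 (N4, w=12) → cum 152  ≥ 151 → median here
  km 56 (N1, w=75) → cum 227
  km 57 (N3, w=30) → cum 257
  km 58 (N5, w=45) → cum 302
Optimal location: km 31.

x = 31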